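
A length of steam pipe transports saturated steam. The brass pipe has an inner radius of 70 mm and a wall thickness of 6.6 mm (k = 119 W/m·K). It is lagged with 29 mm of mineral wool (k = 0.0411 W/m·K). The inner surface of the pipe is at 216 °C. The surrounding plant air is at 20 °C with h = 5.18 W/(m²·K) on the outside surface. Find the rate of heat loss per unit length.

Radial resistances (cylindrical: R_cond = ln(r_o/r_i)/(2πkL), R_conv = 1/(h·2πrL)):
R_brass pipe wall = ln(76.6/70)/(2π×119×1) = 1.205×10^-4 K/W
R_mineral wool = ln(105.6/76.6)/(2π×0.0411×1) = 1.243 K/W
R_outer film = 1/(h_o·2πr_oL) = 1/(5.18×2π×0.1056×1) = 0.291 K/W
R_total = 1.534 K/W
Q = ΔT/R_total = 196/1.534

q′ ≈ 128 W/m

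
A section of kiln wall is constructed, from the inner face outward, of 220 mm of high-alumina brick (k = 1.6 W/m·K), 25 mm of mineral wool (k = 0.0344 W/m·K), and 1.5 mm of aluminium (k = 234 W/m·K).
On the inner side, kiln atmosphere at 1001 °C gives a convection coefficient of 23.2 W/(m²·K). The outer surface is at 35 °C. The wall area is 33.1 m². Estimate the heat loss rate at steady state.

Q ≈ 35200 W

Model the wall as resistances in series:
R_inner film = 1/(h_i·A) = 1/(23.2×33.1) = 0.001302 K/W
R_high-alumina brick = L/(kA) = 0.22/(1.6×33.1) = 0.004154 K/W
R_mineral wool = L/(kA) = 0.025/(0.0344×33.1) = 0.02196 K/W
R_aluminium = L/(kA) = 0.0015/(234×33.1) = 1.937×10^-7 K/W
R_total = 0.02741 K/W
Q = ΔT / R_total = 966 / 0.02741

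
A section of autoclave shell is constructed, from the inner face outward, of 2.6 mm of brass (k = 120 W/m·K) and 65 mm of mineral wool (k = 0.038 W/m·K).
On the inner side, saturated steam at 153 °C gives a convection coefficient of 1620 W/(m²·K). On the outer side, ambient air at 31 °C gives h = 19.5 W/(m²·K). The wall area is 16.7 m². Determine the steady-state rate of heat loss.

Q ≈ 1160 W

Thermal resistances in series:
R_inner film = 1/(h_i·A) = 1/(1620×16.7) = 3.696×10^-5 K/W
R_brass = L/(kA) = 0.0026/(120×16.7) = 1.297×10^-6 K/W
R_mineral wool = L/(kA) = 0.065/(0.038×16.7) = 0.1024 K/W
R_outer film = 1/(h_o·A) = 1/(19.5×16.7) = 0.003071 K/W
R_total = 0.1055 K/W
Q = ΔT / R_total = 122 / 0.1055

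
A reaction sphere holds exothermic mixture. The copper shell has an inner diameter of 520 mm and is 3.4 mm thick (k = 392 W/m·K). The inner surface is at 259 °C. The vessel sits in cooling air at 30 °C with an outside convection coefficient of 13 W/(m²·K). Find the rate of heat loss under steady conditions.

Radial (spherical) resistances in series:
R_copper shell = (1/0.26 − 1/0.2634)/(4π×392) = 1.008×10^-5 K/W
R_outer film = 1/(h·4πr_o²) = 1/(13×4π×0.2634²) = 0.08823 K/W
R_total = 0.08824 K/W
Q = ΔT/R_total = 229/0.08824

Q ≈ 2600 W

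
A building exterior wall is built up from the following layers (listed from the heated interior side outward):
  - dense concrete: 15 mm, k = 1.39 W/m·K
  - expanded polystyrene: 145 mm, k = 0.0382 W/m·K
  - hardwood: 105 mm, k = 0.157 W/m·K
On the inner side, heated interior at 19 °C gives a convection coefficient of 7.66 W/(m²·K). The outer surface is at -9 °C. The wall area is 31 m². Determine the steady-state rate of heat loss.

Model the wall as resistances in series:
R_inner film = 1/(h_i·A) = 1/(7.66×31) = 0.004211 K/W
R_dense concrete = L/(kA) = 0.015/(1.39×31) = 3.481×10^-4 K/W
R_expanded polystyrene = L/(kA) = 0.145/(0.0382×31) = 0.1224 K/W
R_hardwood = L/(kA) = 0.105/(0.157×31) = 0.02157 K/W
R_total = 0.1486 K/W
Q = ΔT / R_total = 28 / 0.1486

Q ≈ 188 W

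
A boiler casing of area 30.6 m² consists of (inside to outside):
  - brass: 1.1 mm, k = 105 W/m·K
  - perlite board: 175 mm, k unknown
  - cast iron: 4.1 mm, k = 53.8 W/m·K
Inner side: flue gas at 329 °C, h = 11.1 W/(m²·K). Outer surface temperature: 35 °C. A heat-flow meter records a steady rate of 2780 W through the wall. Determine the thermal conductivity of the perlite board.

k ≈ 0.0556 W/(m·K)

Treating each layer as a thermal resistance in series:
R_inner film = 1/(h_i·A) = 1/(11.1×30.6) = 0.002944 K/W
R_brass = L/(kA) = 0.0011/(105×30.6) = 3.424×10^-7 K/W
R_cast iron = L/(kA) = 0.0041/(53.8×30.6) = 2.49×10^-6 K/W
Sum of known resistances R_other = 0.002947 K/W
Total R = ΔT/Q = 294/2780 = 0.1058 K/W
R_perlite board = R_total − R_other = 0.1028 K/W
k = L/(R·A) = 0.175/(0.1028×30.6)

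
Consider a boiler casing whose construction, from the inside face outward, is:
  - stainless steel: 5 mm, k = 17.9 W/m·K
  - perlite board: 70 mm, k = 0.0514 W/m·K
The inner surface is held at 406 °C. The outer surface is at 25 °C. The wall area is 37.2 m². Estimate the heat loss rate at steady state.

Thermal resistances in series:
R_stainless steel = L/(kA) = 0.005/(17.9×37.2) = 7.509×10^-6 K/W
R_perlite board = L/(kA) = 0.07/(0.0514×37.2) = 0.03661 K/W
R_total = 0.03662 K/W
Q = ΔT / R_total = 381 / 0.03662

Q ≈ 10400 W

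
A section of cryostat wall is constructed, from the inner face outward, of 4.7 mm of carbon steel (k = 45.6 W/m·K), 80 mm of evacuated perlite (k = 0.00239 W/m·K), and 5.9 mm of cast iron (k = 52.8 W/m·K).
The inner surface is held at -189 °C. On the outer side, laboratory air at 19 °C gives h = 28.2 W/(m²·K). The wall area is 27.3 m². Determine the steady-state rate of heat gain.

Model the wall as resistances in series:
R_carbon steel = L/(kA) = 0.0047/(45.6×27.3) = 3.775×10^-6 K/W
R_evacuated perlite = L/(kA) = 0.08/(0.00239×27.3) = 1.226 K/W
R_cast iron = L/(kA) = 0.0059/(52.8×27.3) = 4.093×10^-6 K/W
R_outer film = 1/(h_o·A) = 1/(28.2×27.3) = 0.001299 K/W
R_total = 1.227 K/W
Q = ΔT / R_total = 208 / 1.227

Q ≈ 169 W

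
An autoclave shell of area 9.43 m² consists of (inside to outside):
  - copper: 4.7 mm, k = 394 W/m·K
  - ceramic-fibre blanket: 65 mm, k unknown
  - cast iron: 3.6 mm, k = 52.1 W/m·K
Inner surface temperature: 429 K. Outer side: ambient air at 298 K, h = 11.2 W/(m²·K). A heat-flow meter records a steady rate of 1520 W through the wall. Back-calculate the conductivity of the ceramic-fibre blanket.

Thermal resistances in series:
R_copper = L/(kA) = 0.0047/(394×9.43) = 1.265×10^-6 K/W
R_cast iron = L/(kA) = 0.0036/(52.1×9.43) = 7.327×10^-6 K/W
R_outer film = 1/(h_o·A) = 1/(11.2×9.43) = 0.009468 K/W
Sum of known resistances R_other = 0.009477 K/W
Total R = ΔT/Q = 131/1520 = 0.08618 K/W
R_ceramic-fibre blanket = R_total − R_other = 0.07671 K/W
k = L/(R·A) = 0.065/(0.07671×9.43)

k ≈ 0.0899 W/(m·K)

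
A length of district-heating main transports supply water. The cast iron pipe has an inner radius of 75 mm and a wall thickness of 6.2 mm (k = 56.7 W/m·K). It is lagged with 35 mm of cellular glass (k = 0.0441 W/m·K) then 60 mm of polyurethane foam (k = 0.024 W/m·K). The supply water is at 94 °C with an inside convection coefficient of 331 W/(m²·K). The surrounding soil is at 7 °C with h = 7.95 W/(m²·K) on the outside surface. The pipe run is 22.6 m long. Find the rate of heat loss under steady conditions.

For a radial system each layer contributes R = ln(r_out/r_in)/(2πkL); films add R = 1/(hA).
R_inner film = 1/(h_i·2πr₁L) = 1/(331×2π×0.075×22.6) = 2.837×10^-4 K/W
R_cast iron pipe wall = ln(81.2/75)/(2π×56.7×22.6) = 9.865×10^-6 K/W
R_cellular glass = ln(116.2/81.2)/(2π×0.0441×22.6) = 0.05723 K/W
R_polyurethane foam = ln(176.2/116.2)/(2π×0.024×22.6) = 0.1222 K/W
R_outer film = 1/(h_o·2πr_oL) = 1/(7.95×2π×0.1762×22.6) = 0.005027 K/W
R_total = 0.1847 K/W
Q = ΔT/R_total = 87/0.1847

Q ≈ 471 W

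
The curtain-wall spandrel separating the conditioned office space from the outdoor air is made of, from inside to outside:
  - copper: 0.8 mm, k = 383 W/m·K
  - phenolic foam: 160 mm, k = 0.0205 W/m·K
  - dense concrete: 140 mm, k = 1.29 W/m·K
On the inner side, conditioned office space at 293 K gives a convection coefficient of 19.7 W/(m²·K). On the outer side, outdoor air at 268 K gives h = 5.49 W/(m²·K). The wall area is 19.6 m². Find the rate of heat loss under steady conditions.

Q ≈ 60.1 W

Model the wall as resistances in series:
R_inner film = 1/(h_i·A) = 1/(19.7×19.6) = 0.00259 K/W
R_copper = L/(kA) = 0.0008/(383×19.6) = 1.066×10^-7 K/W
R_phenolic foam = L/(kA) = 0.16/(0.0205×19.6) = 0.3982 K/W
R_dense concrete = L/(kA) = 0.14/(1.29×19.6) = 0.005537 K/W
R_outer film = 1/(h_o·A) = 1/(5.49×19.6) = 0.009293 K/W
R_total = 0.4156 K/W
Q = ΔT / R_total = 25 / 0.4156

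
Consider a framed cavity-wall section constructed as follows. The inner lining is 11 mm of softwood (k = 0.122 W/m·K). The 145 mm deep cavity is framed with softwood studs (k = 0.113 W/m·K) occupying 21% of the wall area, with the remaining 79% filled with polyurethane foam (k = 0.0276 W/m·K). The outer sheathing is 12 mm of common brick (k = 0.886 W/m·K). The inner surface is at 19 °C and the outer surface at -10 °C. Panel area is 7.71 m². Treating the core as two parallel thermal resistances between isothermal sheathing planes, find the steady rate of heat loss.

Q ≈ 68 W

Sheathing layers in series; stud and cavity paths in parallel between them.
R_inner = 0.011/(0.122×7.71) = 0.01169 K/W
R_stud  = 0.145/(0.113×0.21×7.71) = 0.7925 K/W
R_cav   = 0.145/(0.0276×0.79×7.71) = 0.8625 K/W
1/R_core = 1/R_stud + 1/R_cav → R_core = 0.413 K/W
R_outer = 0.012/(0.886×7.71) = 0.001757 K/W
R_total = 0.4265 K/W
Q = ΔT/R_total = 29/0.4265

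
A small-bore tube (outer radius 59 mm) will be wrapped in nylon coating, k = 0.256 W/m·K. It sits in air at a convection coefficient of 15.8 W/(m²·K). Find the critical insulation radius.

r_cr ≈ 16.2 mm

For a cylinder r_cr = k/h = 0.256/15.8
r_cr = 16.2 mm; since the bare radius (59 mm) is above r_cr, any added insulation will reduce heat loss.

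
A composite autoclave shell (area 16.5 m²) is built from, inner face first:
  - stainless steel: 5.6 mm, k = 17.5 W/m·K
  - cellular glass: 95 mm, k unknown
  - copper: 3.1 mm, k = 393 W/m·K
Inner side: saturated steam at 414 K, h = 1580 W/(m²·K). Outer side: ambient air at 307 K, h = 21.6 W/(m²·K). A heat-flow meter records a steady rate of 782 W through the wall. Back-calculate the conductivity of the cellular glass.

k ≈ 0.043 W/(m·K)

Model the wall as resistances in series:
R_inner film = 1/(h_i·A) = 1/(1580×16.5) = 3.836×10^-5 K/W
R_stainless steel = L/(kA) = 0.0056/(17.5×16.5) = 1.939×10^-5 K/W
R_copper = L/(kA) = 0.0031/(393×16.5) = 4.781×10^-7 K/W
R_outer film = 1/(h_o·A) = 1/(21.6×16.5) = 0.002806 K/W
Sum of known resistances R_other = 0.002864 K/W
Total R = ΔT/Q = 107/782 = 0.1368 K/W
R_cellular glass = R_total − R_other = 0.134 K/W
k = L/(R·A) = 0.095/(0.134×16.5)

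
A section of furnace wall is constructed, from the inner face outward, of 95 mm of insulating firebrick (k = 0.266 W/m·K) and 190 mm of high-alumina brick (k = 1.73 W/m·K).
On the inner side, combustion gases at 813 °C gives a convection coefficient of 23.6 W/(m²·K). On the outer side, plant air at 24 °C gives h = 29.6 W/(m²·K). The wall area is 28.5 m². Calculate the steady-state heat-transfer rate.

Q ≈ 41400 W

Model the wall as resistances in series:
R_inner film = 1/(h_i·A) = 1/(23.6×28.5) = 0.001487 K/W
R_insulating firebrick = L/(kA) = 0.095/(0.266×28.5) = 0.01253 K/W
R_high-alumina brick = L/(kA) = 0.19/(1.73×28.5) = 0.003854 K/W
R_outer film = 1/(h_o·A) = 1/(29.6×28.5) = 0.001185 K/W
R_total = 0.01906 K/W
Q = ΔT / R_total = 789 / 0.01906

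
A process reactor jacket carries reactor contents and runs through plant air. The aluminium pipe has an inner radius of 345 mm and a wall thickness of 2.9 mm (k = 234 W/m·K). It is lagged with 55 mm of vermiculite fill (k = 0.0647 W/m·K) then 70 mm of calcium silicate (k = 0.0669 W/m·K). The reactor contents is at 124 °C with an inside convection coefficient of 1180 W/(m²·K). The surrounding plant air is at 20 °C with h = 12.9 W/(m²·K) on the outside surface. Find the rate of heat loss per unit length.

For a radial system each layer contributes R = ln(r_out/r_in)/(2πkL); films add R = 1/(hA).
R_inner film = 1/(h_i·2πr₁L) = 1/(1180×2π×0.345×1) = 3.909×10^-4 K/W
R_aluminium pipe wall = ln(347.9/345)/(2π×234×1) = 5.693×10^-6 K/W
R_vermiculite fill = ln(402.9/347.9)/(2π×0.0647×1) = 0.361 K/W
R_calcium silicate = ln(472.9/402.9)/(2π×0.0669×1) = 0.3811 K/W
R_outer film = 1/(h_o·2πr_oL) = 1/(12.9×2π×0.4729×1) = 0.02609 K/W
R_total = 0.7686 K/W
Q = ΔT/R_total = 104/0.7686

q′ ≈ 135 W/m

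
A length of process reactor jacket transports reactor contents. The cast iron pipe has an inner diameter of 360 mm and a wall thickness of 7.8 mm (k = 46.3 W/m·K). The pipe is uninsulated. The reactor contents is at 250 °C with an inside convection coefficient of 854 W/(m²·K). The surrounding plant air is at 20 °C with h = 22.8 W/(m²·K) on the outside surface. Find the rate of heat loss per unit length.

Cylindrical conduction, so R = ln(r₂/r₁)/(2πkL) per layer, in series:
R_inner film = 1/(h_i·2πr₁L) = 1/(854×2π×0.18×1) = 0.001035 K/W
R_cast iron pipe wall = ln(187.8/180)/(2π×46.3×1) = 1.458×10^-4 K/W
R_outer film = 1/(h_o·2πr_oL) = 1/(22.8×2π×0.1878×1) = 0.03717 K/W
R_total = 0.03835 K/W
Q = ΔT/R_total = 230/0.03835

q′ ≈ 6000 W/m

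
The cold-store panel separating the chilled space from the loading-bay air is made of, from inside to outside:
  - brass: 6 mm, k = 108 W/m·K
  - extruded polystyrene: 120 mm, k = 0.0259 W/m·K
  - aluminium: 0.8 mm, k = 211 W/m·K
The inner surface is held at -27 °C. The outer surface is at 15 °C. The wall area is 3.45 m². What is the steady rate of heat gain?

Model the wall as resistances in series:
R_brass = L/(kA) = 0.006/(108×3.45) = 1.61×10^-5 K/W
R_extruded polystyrene = L/(kA) = 0.12/(0.0259×3.45) = 1.343 K/W
R_aluminium = L/(kA) = 0.0008/(211×3.45) = 1.099×10^-6 K/W
R_total = 1.343 K/W
Q = ΔT / R_total = 42 / 1.343

Q ≈ 31.3 W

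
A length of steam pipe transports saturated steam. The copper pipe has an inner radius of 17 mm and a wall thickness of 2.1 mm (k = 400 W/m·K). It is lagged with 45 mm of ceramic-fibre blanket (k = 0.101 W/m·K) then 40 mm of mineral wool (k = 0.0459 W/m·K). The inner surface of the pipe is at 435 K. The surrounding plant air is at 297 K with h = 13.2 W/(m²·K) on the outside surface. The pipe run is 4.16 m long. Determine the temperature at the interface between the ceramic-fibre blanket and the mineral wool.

Per-layer cylindrical resistances, series-summed:
R_copper pipe wall = ln(19.1/17)/(2π×400×4.16) = 1.114×10^-5 K/W
R_ceramic-fibre blanket = ln(64.1/19.1)/(2π×0.101×4.16) = 0.4586 K/W
R_mineral wool = ln(104.1/64.1)/(2π×0.0459×4.16) = 0.4042 K/W
R_outer film = 1/(h_o·2πr_oL) = 1/(13.2×2π×0.1041×4.16) = 0.02784 K/W
R_total = 0.8907 K/W
Q = ΔT/R_total = 138/0.8907
Q = 155 W
T_interface = T_inner − Q·ΣR(inner→interface) = 435 − 155×0.4586

T ≈ 364 K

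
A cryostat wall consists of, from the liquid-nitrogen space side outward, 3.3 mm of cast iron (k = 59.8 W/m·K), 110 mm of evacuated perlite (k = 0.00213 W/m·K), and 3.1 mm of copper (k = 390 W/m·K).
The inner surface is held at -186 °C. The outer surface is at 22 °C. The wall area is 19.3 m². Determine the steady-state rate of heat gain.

Q ≈ 77.7 W

Thermal resistances in series:
R_cast iron = L/(kA) = 0.0033/(59.8×19.3) = 2.859×10^-6 K/W
R_evacuated perlite = L/(kA) = 0.11/(0.00213×19.3) = 2.676 K/W
R_copper = L/(kA) = 0.0031/(390×19.3) = 4.119×10^-7 K/W
R_total = 2.676 K/W
Q = ΔT / R_total = 208 / 2.676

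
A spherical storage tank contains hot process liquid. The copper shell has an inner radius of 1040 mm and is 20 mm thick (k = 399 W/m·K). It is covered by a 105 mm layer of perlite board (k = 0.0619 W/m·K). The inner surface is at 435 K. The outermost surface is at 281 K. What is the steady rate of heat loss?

Q ≈ 1410 W

For a spherical shell R = (1/r₁ − 1/r₂)/(4πk); film R = 1/(h·4πr²). In series:
R_copper shell = (1/1.04 − 1/1.06)/(4π×399) = 3.618×10^-6 K/W
R_perlite board = (1/1.06 − 1/1.165)/(4π×0.0619) = 0.1093 K/W
R_total = 0.1093 K/W
Q = ΔT/R_total = 154/0.1093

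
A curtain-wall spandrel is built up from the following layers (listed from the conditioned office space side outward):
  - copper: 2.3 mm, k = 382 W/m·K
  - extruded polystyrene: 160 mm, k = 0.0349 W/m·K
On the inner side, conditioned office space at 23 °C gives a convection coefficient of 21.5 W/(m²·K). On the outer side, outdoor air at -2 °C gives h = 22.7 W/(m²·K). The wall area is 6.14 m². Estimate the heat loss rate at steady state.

Thermal resistances in series:
R_inner film = 1/(h_i·A) = 1/(21.5×6.14) = 0.007575 K/W
R_copper = L/(kA) = 0.0023/(382×6.14) = 9.806×10^-7 K/W
R_extruded polystyrene = L/(kA) = 0.16/(0.0349×6.14) = 0.7467 K/W
R_outer film = 1/(h_o·A) = 1/(22.7×6.14) = 0.007175 K/W
R_total = 0.7614 K/W
Q = ΔT / R_total = 25 / 0.7614

Q ≈ 32.8 W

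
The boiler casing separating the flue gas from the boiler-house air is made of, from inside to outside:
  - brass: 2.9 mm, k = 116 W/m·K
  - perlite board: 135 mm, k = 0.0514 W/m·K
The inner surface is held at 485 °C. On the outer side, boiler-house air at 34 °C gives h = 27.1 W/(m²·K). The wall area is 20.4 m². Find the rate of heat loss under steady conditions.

Q ≈ 3450 W

Model the wall as resistances in series:
R_brass = L/(kA) = 0.0029/(116×20.4) = 1.225×10^-6 K/W
R_perlite board = L/(kA) = 0.135/(0.0514×20.4) = 0.1287 K/W
R_outer film = 1/(h_o·A) = 1/(27.1×20.4) = 0.001809 K/W
R_total = 0.1306 K/W
Q = ΔT / R_total = 451 / 0.1306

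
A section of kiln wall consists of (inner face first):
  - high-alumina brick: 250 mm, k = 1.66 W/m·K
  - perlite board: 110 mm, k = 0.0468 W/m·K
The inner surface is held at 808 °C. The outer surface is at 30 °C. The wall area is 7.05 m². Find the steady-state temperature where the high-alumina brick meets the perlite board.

T ≈ 761 °C

Model the wall as resistances in series:
R_high-alumina brick = L/(kA) = 0.25/(1.66×7.05) = 0.02136 K/W
R_perlite board = L/(kA) = 0.11/(0.0468×7.05) = 0.3334 K/W
R_total = 0.3548 K/W;  Q = ΔT/R_total = 778/0.3548 = 2193 W
T_interface = T_inner − Q·ΣR(inner→interface) = 808 − 2190×0.02136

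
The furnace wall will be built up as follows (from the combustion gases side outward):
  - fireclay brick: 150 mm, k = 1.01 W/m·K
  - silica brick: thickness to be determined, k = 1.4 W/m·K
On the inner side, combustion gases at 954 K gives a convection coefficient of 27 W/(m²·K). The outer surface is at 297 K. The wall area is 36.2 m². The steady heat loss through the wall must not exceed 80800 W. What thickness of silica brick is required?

Thermal resistances in series:
R_inner film = 1/(h_i·A) = 1/(27×36.2) = 0.001023 K/W
R_fireclay brick = L/(kA) = 0.15/(1.01×36.2) = 0.004103 K/W
Sum of the known resistances R_other = 0.005126 K/W
Required total resistance R_tot = ΔT/Q_allow = 657/80800 = 0.008131 K/W
R_silica brick = R_tot − R_other = 0.003005 K/W
L = R·k·A = 0.003005×1.4×36.2

L ≈ 152 mm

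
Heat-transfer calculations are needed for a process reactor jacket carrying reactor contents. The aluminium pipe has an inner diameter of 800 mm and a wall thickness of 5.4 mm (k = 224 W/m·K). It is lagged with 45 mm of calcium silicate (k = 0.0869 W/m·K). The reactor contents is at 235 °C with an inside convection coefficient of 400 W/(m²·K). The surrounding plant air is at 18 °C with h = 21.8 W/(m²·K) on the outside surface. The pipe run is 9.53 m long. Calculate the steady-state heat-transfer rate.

Q ≈ 9850 W

Treating each annulus and film as a series resistance:
R_inner film = 1/(h_i·2πr₁L) = 1/(400×2π×0.4×9.53) = 1.044×10^-4 K/W
R_aluminium pipe wall = ln(405.4/400)/(2π×224×9.53) = 9.998×10^-7 K/W
R_calcium silicate = ln(450.4/405.4)/(2π×0.0869×9.53) = 0.02023 K/W
R_outer film = 1/(h_o·2πr_oL) = 1/(21.8×2π×0.4504×9.53) = 0.001701 K/W
R_total = 0.02204 K/W
Q = ΔT/R_total = 217/0.02204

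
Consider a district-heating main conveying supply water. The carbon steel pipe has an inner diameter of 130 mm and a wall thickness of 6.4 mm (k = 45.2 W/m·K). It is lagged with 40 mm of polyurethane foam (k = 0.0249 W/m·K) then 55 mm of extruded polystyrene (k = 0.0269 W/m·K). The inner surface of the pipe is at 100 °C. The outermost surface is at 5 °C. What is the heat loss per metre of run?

q′ ≈ 18.2 W/m

Treating each annulus and film as a series resistance:
R_carbon steel pipe wall = ln(71.4/65)/(2π×45.2×1) = 3.307×10^-4 K/W
R_polyurethane foam = ln(111.4/71.4)/(2π×0.0249×1) = 2.843 K/W
R_extruded polystyrene = ln(166.4/111.4)/(2π×0.0269×1) = 2.374 K/W
R_total = 5.218 K/W
Q = ΔT/R_total = 95/5.218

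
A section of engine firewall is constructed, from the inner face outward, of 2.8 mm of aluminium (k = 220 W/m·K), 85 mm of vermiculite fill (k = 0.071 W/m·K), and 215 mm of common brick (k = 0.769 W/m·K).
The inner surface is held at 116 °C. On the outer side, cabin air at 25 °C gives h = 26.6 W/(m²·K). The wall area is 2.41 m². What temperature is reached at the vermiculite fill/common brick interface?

Model the wall as resistances in series:
R_aluminium = L/(kA) = 0.0028/(220×2.41) = 5.281×10^-6 K/W
R_vermiculite fill = L/(kA) = 0.085/(0.071×2.41) = 0.4968 K/W
R_common brick = L/(kA) = 0.215/(0.769×2.41) = 0.116 K/W
R_outer film = 1/(h_o·A) = 1/(26.6×2.41) = 0.0156 K/W
R_total = 0.6284 K/W;  Q = ΔT/R_total = 91/0.6284 = 144.8 W
T_interface = T_inner − Q·ΣR(inner→interface) = 116 − 145×0.4968

T ≈ 44.1 °C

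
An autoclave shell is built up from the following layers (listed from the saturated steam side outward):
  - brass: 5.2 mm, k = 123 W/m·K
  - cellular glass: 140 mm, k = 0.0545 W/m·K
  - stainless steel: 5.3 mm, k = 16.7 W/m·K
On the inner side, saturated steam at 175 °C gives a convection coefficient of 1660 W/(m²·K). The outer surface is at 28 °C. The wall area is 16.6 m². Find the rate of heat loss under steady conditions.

Using the resistance-network approach (series):
R_inner film = 1/(h_i·A) = 1/(1660×16.6) = 3.629×10^-5 K/W
R_brass = L/(kA) = 0.0052/(123×16.6) = 2.547×10^-6 K/W
R_cellular glass = L/(kA) = 0.14/(0.0545×16.6) = 0.1547 K/W
R_stainless steel = L/(kA) = 0.0053/(16.7×16.6) = 1.912×10^-5 K/W
R_total = 0.1548 K/W
Q = ΔT / R_total = 147 / 0.1548

Q ≈ 950 W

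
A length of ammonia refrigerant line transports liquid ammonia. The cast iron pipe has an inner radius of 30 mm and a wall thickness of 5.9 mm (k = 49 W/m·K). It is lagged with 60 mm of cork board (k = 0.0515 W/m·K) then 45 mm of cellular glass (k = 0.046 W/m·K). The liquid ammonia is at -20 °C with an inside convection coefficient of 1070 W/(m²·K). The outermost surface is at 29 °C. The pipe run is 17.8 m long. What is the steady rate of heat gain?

Q ≈ 199 W

Radial resistances (cylindrical: R_cond = ln(r_o/r_i)/(2πkL), R_conv = 1/(h·2πrL)):
R_inner film = 1/(h_i·2πr₁L) = 1/(1070×2π×0.03×17.8) = 2.785×10^-4 K/W
R_cast iron pipe wall = ln(35.9/30)/(2π×49×17.8) = 3.276×10^-5 K/W
R_cork board = ln(95.9/35.9)/(2π×0.0515×17.8) = 0.1706 K/W
R_cellular glass = ln(140.9/95.9)/(2π×0.046×17.8) = 0.07479 K/W
R_total = 0.2457 K/W
Q = ΔT/R_total = 49/0.2457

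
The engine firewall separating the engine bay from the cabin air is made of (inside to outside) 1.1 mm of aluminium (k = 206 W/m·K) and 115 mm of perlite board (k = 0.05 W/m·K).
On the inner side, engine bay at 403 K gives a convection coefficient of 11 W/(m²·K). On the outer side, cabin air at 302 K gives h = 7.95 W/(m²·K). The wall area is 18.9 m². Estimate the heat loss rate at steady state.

Q ≈ 758 W

Series thermal resistances:
R_inner film = 1/(h_i·A) = 1/(11×18.9) = 0.00481 K/W
R_aluminium = L/(kA) = 0.0011/(206×18.9) = 2.825×10^-7 K/W
R_perlite board = L/(kA) = 0.115/(0.05×18.9) = 0.1217 K/W
R_outer film = 1/(h_o·A) = 1/(7.95×18.9) = 0.006655 K/W
R_total = 0.1332 K/W
Q = ΔT / R_total = 101 / 0.1332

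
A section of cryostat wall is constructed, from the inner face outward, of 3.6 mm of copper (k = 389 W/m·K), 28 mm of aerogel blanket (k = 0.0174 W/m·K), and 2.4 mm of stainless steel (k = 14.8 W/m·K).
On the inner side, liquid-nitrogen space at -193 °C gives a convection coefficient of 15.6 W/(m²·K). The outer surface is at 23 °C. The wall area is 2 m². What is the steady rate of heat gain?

Treating each layer as a thermal resistance in series:
R_inner film = 1/(h_i·A) = 1/(15.6×2) = 0.03205 K/W
R_copper = L/(kA) = 0.0036/(389×2) = 4.627×10^-6 K/W
R_aerogel blanket = L/(kA) = 0.028/(0.0174×2) = 0.8046 K/W
R_stainless steel = L/(kA) = 0.0024/(14.8×2) = 8.108×10^-5 K/W
R_total = 0.8367 K/W
Q = ΔT / R_total = 216 / 0.8367

Q ≈ 258 W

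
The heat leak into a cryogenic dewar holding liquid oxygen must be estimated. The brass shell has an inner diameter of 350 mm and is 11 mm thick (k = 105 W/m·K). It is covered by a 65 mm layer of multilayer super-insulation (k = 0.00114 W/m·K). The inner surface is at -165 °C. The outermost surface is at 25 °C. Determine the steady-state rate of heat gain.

Radial (spherical) resistances in series:
R_brass shell = (1/0.175 − 1/0.186)/(4π×105) = 2.561×10^-4 K/W
R_multilayer super-insulation = (1/0.186 − 1/0.251)/(4π×0.00114) = 97.19 K/W
R_total = 97.19 K/W
Q = ΔT/R_total = 190/97.19

Q ≈ 1.95 W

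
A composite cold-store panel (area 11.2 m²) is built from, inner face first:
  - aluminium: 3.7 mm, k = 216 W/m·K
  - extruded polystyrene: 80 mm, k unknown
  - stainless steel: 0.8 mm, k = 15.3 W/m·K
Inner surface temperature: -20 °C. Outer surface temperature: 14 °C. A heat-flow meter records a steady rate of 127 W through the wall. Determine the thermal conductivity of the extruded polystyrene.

k ≈ 0.0267 W/(m·K)

Model the wall as resistances in series:
R_aluminium = L/(kA) = 0.0037/(216×11.2) = 1.529×10^-6 K/W
R_stainless steel = L/(kA) = 0.0008/(15.3×11.2) = 4.669×10^-6 K/W
Sum of known resistances R_other = 6.198×10^-6 K/W
Total R = ΔT/Q = 34/127 = 0.2677 K/W
R_extruded polystyrene = R_total − R_other = 0.2677 K/W
k = L/(R·A) = 0.08/(0.2677×11.2)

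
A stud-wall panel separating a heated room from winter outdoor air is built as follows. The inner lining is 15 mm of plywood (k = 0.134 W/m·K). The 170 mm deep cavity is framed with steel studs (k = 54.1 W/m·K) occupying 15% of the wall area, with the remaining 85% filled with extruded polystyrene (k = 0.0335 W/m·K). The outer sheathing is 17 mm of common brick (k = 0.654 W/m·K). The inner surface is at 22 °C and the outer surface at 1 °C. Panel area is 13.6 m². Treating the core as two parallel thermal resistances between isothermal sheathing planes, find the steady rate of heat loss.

Sheathing layers in series; stud and cavity paths in parallel between them.
R_inner = 0.015/(0.134×13.6) = 0.008231 K/W
R_stud  = 0.17/(54.1×0.15×13.6) = 0.00154 K/W
R_cav   = 0.17/(0.0335×0.85×13.6) = 0.439 K/W
1/R_core = 1/R_stud + 1/R_cav → R_core = 0.001535 K/W
R_outer = 0.017/(0.654×13.6) = 0.001911 K/W
R_total = 0.01168 K/W
Q = ΔT/R_total = 21/0.01168

Q ≈ 1800 W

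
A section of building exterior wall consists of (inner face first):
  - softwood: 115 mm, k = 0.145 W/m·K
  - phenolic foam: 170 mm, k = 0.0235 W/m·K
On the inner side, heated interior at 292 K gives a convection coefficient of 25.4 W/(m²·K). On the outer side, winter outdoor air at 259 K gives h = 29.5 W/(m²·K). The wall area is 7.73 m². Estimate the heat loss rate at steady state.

Q ≈ 31.5 W

Series thermal resistances:
R_inner film = 1/(h_i·A) = 1/(25.4×7.73) = 0.005093 K/W
R_softwood = L/(kA) = 0.115/(0.145×7.73) = 0.1026 K/W
R_phenolic foam = L/(kA) = 0.17/(0.0235×7.73) = 0.9358 K/W
R_outer film = 1/(h_o·A) = 1/(29.5×7.73) = 0.004385 K/W
R_total = 1.048 K/W
Q = ΔT / R_total = 33 / 1.048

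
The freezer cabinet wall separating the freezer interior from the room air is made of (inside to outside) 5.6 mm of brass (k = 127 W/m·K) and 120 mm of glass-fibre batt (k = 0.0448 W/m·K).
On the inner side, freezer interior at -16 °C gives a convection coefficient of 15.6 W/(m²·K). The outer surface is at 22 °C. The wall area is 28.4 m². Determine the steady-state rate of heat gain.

Q ≈ 393 W

Thermal resistances in series:
R_inner film = 1/(h_i·A) = 1/(15.6×28.4) = 0.002257 K/W
R_brass = L/(kA) = 0.0056/(127×28.4) = 1.553×10^-6 K/W
R_glass-fibre batt = L/(kA) = 0.12/(0.0448×28.4) = 0.09432 K/W
R_total = 0.09657 K/W
Q = ΔT / R_total = 38 / 0.09657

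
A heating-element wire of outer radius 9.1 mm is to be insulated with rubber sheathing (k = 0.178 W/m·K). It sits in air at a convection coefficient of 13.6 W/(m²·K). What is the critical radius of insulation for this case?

For a cylinder r_cr = k/h = 0.178/13.6
r_cr = 13.1 mm; since the bare radius (9.1 mm) is below r_cr, adding a thin layer of insulation will *increase* heat loss.

r_cr ≈ 13.1 mm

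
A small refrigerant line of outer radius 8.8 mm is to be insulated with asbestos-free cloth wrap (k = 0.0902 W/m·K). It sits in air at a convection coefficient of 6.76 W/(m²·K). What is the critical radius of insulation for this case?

r_cr ≈ 13.3 mm

For a cylinder r_cr = k/h = 0.0902/6.76
r_cr = 13.3 mm; since the bare radius (8.8 mm) is below r_cr, adding a thin layer of insulation will *increase* heat loss.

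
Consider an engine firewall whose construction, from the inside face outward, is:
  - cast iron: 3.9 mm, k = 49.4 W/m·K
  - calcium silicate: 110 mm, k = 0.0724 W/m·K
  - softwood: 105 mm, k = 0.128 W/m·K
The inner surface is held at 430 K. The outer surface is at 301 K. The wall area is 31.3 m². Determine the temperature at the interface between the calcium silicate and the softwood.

T ≈ 346 K

Using the resistance-network approach (series):
R_cast iron = L/(kA) = 0.0039/(49.4×31.3) = 2.522×10^-6 K/W
R_calcium silicate = L/(kA) = 0.11/(0.0724×31.3) = 0.04854 K/W
R_softwood = L/(kA) = 0.105/(0.128×31.3) = 0.02621 K/W
R_total = 0.07475 K/W;  Q = ΔT/R_total = 129/0.07475 = 1726 W
T_interface = T_inner − Q·ΣR(inner→interface) = 430 − 1730×0.04854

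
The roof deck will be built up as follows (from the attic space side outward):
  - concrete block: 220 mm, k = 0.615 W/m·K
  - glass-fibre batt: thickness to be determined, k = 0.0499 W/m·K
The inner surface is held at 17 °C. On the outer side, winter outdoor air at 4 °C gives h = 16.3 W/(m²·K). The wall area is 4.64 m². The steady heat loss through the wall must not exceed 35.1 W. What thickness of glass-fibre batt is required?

L ≈ 64.8 mm

Model the wall as resistances in series:
R_concrete block = L/(kA) = 0.22/(0.615×4.64) = 0.0771 K/W
R_outer film = 1/(h_o·A) = 1/(16.3×4.64) = 0.01322 K/W
Sum of the known resistances R_other = 0.09032 K/W
Required total resistance R_tot = ΔT/Q_allow = 13/35.1 = 0.3704 K/W
R_glass-fibre batt = R_tot − R_other = 0.2801 K/W
L = R·k·A = 0.2801×0.0499×4.64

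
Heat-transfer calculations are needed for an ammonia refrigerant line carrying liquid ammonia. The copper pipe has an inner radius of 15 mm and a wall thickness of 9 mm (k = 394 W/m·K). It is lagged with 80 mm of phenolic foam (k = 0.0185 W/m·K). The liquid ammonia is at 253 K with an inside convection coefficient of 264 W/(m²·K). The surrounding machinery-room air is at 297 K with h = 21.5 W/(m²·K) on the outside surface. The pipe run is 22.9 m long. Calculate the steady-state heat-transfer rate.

Q ≈ 79.2 W

Treating each annulus and film as a series resistance:
R_inner film = 1/(h_i·2πr₁L) = 1/(264×2π×0.015×22.9) = 0.001755 K/W
R_copper pipe wall = ln(24/15)/(2π×394×22.9) = 8.291×10^-6 K/W
R_phenolic foam = ln(104/24)/(2π×0.0185×22.9) = 0.5509 K/W
R_outer film = 1/(h_o·2πr_oL) = 1/(21.5×2π×0.104×22.9) = 0.003108 K/W
R_total = 0.5557 K/W
Q = ΔT/R_total = 44/0.5557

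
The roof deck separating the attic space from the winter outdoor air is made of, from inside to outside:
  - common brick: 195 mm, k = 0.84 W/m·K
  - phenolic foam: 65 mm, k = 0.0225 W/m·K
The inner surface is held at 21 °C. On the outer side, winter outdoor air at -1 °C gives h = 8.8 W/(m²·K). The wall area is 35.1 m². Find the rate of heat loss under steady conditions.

Series thermal resistances:
R_common brick = L/(kA) = 0.195/(0.84×35.1) = 0.006614 K/W
R_phenolic foam = L/(kA) = 0.065/(0.0225×35.1) = 0.0823 K/W
R_outer film = 1/(h_o·A) = 1/(8.8×35.1) = 0.003238 K/W
R_total = 0.09216 K/W
Q = ΔT / R_total = 22 / 0.09216

Q ≈ 239 W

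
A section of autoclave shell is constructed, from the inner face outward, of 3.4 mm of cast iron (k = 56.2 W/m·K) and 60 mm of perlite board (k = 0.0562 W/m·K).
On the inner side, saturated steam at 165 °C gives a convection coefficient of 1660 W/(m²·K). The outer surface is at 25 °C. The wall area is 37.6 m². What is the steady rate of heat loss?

Treating each layer as a thermal resistance in series:
R_inner film = 1/(h_i·A) = 1/(1660×37.6) = 1.602×10^-5 K/W
R_cast iron = L/(kA) = 0.0034/(56.2×37.6) = 1.609×10^-6 K/W
R_perlite board = L/(kA) = 0.06/(0.0562×37.6) = 0.02839 K/W
R_total = 0.02841 K/W
Q = ΔT / R_total = 140 / 0.02841

Q ≈ 4930 W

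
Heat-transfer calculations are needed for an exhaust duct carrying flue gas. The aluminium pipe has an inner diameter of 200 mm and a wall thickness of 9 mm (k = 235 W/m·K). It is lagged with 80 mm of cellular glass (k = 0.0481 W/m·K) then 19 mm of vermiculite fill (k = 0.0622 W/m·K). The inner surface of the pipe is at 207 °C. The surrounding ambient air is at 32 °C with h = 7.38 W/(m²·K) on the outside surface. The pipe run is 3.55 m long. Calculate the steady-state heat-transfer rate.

For a radial system each layer contributes R = ln(r_out/r_in)/(2πkL); films add R = 1/(hA).
R_aluminium pipe wall = ln(109/100)/(2π×235×3.55) = 1.644×10^-5 K/W
R_cellular glass = ln(189/109)/(2π×0.0481×3.55) = 0.513 K/W
R_vermiculite fill = ln(208/189)/(2π×0.0622×3.55) = 0.06904 K/W
R_outer film = 1/(h_o·2πr_oL) = 1/(7.38×2π×0.208×3.55) = 0.02921 K/W
R_total = 0.6113 K/W
Q = ΔT/R_total = 175/0.6113

Q ≈ 286 W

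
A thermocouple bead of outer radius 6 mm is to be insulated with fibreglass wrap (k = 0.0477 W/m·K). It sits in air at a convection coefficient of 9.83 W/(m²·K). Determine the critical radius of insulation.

For a sphere r_cr = 2k/h = 2×0.0477/9.83
r_cr = 9.7 mm; since the bare radius (6 mm) is below r_cr, adding a thin layer of insulation will *increase* heat loss.

r_cr ≈ 9.7 mm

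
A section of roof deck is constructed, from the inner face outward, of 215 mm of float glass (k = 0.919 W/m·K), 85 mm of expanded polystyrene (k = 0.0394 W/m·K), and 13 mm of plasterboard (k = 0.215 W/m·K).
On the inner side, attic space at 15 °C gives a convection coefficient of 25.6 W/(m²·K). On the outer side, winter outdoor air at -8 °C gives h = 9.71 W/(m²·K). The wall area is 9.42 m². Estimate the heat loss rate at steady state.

Series thermal resistances:
R_inner film = 1/(h_i·A) = 1/(25.6×9.42) = 0.004147 K/W
R_float glass = L/(kA) = 0.215/(0.919×9.42) = 0.02484 K/W
R_expanded polystyrene = L/(kA) = 0.085/(0.0394×9.42) = 0.229 K/W
R_plasterboard = L/(kA) = 0.013/(0.215×9.42) = 0.006419 K/W
R_outer film = 1/(h_o·A) = 1/(9.71×9.42) = 0.01093 K/W
R_total = 0.2754 K/W
Q = ΔT / R_total = 23 / 0.2754

Q ≈ 83.5 W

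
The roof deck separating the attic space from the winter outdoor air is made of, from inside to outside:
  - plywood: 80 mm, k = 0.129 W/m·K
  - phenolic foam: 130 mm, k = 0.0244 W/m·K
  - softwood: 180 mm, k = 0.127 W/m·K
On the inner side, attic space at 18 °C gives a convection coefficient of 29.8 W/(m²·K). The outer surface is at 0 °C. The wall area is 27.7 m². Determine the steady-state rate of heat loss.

Treating each layer as a thermal resistance in series:
R_inner film = 1/(h_i·A) = 1/(29.8×27.7) = 0.001211 K/W
R_plywood = L/(kA) = 0.08/(0.129×27.7) = 0.02239 K/W
R_phenolic foam = L/(kA) = 0.13/(0.0244×27.7) = 0.1923 K/W
R_softwood = L/(kA) = 0.18/(0.127×27.7) = 0.05117 K/W
R_total = 0.2671 K/W
Q = ΔT / R_total = 18 / 0.2671

Q ≈ 67.4 W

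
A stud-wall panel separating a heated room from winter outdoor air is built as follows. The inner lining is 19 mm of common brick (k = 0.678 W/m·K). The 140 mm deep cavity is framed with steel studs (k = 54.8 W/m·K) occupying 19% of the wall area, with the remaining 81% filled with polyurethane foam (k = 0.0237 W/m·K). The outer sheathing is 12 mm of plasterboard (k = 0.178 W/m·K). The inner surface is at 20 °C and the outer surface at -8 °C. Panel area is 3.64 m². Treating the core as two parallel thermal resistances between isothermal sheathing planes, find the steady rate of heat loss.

Q ≈ 936 W

Sheathing layers in series; stud and cavity paths in parallel between them.
R_inner = 0.019/(0.678×3.64) = 0.007699 K/W
R_stud  = 0.14/(54.8×0.19×3.64) = 0.003694 K/W
R_cav   = 0.14/(0.0237×0.81×3.64) = 2.004 K/W
1/R_core = 1/R_stud + 1/R_cav → R_core = 0.003687 K/W
R_outer = 0.012/(0.178×3.64) = 0.01852 K/W
R_total = 0.02991 K/W
Q = ΔT/R_total = 28/0.02991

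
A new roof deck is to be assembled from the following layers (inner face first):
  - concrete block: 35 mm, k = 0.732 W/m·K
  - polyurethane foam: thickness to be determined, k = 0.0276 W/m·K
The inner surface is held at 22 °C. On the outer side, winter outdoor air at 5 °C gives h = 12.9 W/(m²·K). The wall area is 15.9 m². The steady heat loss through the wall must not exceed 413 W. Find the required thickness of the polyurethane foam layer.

L ≈ 14.6 mm

Model the wall as resistances in series:
R_concrete block = L/(kA) = 0.035/(0.732×15.9) = 0.003007 K/W
R_outer film = 1/(h_o·A) = 1/(12.9×15.9) = 0.004875 K/W
Sum of the known resistances R_other = 0.007883 K/W
Required total resistance R_tot = ΔT/Q_allow = 17/413 = 0.04116 K/W
R_polyurethane foam = R_tot − R_other = 0.03328 K/W
L = R·k·A = 0.03328×0.0276×15.9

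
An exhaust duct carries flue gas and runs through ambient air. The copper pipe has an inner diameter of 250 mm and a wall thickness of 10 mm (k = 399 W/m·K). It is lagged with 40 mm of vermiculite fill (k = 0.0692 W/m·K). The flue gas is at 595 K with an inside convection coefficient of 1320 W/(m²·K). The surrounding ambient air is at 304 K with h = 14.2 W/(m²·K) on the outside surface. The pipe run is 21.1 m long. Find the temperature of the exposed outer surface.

T ≈ 332 K

Cylindrical conduction, so R = ln(r₂/r₁)/(2πkL) per layer, in series:
R_inner film = 1/(h_i·2πr₁L) = 1/(1320×2π×0.125×21.1) = 4.571×10^-5 K/W
R_copper pipe wall = ln(135/125)/(2π×399×21.1) = 1.455×10^-6 K/W
R_vermiculite fill = ln(175/135)/(2π×0.0692×21.1) = 0.02829 K/W
R_outer film = 1/(h_o·2πr_oL) = 1/(14.2×2π×0.175×21.1) = 0.003035 K/W
R_total = 0.03137 K/W
Q = ΔT/R_total = 291/0.03137
Q = 9280 W
T_interface = T_inner − Q·ΣR(inner→interface) = 595 − 9280×0.02833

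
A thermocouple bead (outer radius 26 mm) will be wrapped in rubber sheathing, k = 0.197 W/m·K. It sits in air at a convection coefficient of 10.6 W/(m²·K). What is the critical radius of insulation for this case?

r_cr ≈ 37.2 mm

For a sphere r_cr = 2k/h = 2×0.197/10.6
r_cr = 37.2 mm; since the bare radius (26 mm) is below r_cr, adding a thin layer of insulation will *increase* heat loss.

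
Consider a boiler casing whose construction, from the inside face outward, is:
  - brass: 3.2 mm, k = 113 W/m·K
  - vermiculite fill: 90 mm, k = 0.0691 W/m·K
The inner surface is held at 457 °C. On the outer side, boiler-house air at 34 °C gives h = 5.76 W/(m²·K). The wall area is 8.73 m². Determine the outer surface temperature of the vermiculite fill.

Using the resistance-network approach (series):
R_brass = L/(kA) = 0.0032/(113×8.73) = 3.244×10^-6 K/W
R_vermiculite fill = L/(kA) = 0.09/(0.0691×8.73) = 0.1492 K/W
R_outer film = 1/(h_o·A) = 1/(5.76×8.73) = 0.01989 K/W
R_total = 0.1691 K/W;  Q = ΔT/R_total = 423/0.1691 = 2502 W
T_interface = T_inner − Q·ΣR(inner→interface) = 457 − 2500×0.1492

T ≈ 83.8 °C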